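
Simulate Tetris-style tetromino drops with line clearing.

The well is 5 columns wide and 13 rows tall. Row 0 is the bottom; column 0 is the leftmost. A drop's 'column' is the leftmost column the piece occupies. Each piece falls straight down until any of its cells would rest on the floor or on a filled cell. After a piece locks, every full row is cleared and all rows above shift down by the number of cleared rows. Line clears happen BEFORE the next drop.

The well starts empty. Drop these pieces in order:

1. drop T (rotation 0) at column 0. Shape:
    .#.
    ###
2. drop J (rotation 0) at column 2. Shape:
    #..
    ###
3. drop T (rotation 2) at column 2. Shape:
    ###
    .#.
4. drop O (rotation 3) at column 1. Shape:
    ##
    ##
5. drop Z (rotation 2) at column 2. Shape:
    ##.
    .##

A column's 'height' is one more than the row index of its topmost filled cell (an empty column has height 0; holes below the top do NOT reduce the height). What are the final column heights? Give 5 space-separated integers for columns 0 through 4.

Drop 1: T rot0 at col 0 lands with bottom-row=0; cleared 0 line(s) (total 0); column heights now [1 2 1 0 0], max=2
Drop 2: J rot0 at col 2 lands with bottom-row=1; cleared 0 line(s) (total 0); column heights now [1 2 3 2 2], max=3
Drop 3: T rot2 at col 2 lands with bottom-row=2; cleared 0 line(s) (total 0); column heights now [1 2 4 4 4], max=4
Drop 4: O rot3 at col 1 lands with bottom-row=4; cleared 0 line(s) (total 0); column heights now [1 6 6 4 4], max=6
Drop 5: Z rot2 at col 2 lands with bottom-row=5; cleared 0 line(s) (total 0); column heights now [1 6 7 7 6], max=7

Answer: 1 6 7 7 6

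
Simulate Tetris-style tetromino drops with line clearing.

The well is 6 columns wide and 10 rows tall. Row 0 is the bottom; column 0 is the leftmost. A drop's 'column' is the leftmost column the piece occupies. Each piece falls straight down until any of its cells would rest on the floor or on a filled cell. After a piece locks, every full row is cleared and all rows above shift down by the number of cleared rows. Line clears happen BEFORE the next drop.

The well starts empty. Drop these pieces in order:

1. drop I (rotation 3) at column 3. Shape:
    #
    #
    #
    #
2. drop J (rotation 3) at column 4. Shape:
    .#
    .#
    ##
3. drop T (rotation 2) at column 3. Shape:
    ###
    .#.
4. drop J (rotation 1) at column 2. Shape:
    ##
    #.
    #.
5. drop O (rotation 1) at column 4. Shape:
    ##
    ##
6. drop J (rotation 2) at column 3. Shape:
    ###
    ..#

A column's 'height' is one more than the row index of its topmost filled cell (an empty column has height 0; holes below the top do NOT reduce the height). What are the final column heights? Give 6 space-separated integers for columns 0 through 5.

Answer: 0 0 6 9 9 9

Derivation:
Drop 1: I rot3 at col 3 lands with bottom-row=0; cleared 0 line(s) (total 0); column heights now [0 0 0 4 0 0], max=4
Drop 2: J rot3 at col 4 lands with bottom-row=0; cleared 0 line(s) (total 0); column heights now [0 0 0 4 1 3], max=4
Drop 3: T rot2 at col 3 lands with bottom-row=3; cleared 0 line(s) (total 0); column heights now [0 0 0 5 5 5], max=5
Drop 4: J rot1 at col 2 lands with bottom-row=3; cleared 0 line(s) (total 0); column heights now [0 0 6 6 5 5], max=6
Drop 5: O rot1 at col 4 lands with bottom-row=5; cleared 0 line(s) (total 0); column heights now [0 0 6 6 7 7], max=7
Drop 6: J rot2 at col 3 lands with bottom-row=7; cleared 0 line(s) (total 0); column heights now [0 0 6 9 9 9], max=9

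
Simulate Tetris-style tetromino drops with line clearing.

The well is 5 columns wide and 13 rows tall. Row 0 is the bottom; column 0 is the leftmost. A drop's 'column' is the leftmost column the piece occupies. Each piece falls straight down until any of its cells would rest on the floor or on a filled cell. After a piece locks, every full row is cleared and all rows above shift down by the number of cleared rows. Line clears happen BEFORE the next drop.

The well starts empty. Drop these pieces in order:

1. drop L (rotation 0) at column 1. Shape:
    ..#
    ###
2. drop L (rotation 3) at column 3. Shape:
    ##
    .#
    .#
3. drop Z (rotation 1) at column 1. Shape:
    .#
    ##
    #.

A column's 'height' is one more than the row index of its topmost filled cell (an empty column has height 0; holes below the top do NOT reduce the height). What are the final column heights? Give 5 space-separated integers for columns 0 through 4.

Drop 1: L rot0 at col 1 lands with bottom-row=0; cleared 0 line(s) (total 0); column heights now [0 1 1 2 0], max=2
Drop 2: L rot3 at col 3 lands with bottom-row=0; cleared 0 line(s) (total 0); column heights now [0 1 1 3 3], max=3
Drop 3: Z rot1 at col 1 lands with bottom-row=1; cleared 0 line(s) (total 0); column heights now [0 3 4 3 3], max=4

Answer: 0 3 4 3 3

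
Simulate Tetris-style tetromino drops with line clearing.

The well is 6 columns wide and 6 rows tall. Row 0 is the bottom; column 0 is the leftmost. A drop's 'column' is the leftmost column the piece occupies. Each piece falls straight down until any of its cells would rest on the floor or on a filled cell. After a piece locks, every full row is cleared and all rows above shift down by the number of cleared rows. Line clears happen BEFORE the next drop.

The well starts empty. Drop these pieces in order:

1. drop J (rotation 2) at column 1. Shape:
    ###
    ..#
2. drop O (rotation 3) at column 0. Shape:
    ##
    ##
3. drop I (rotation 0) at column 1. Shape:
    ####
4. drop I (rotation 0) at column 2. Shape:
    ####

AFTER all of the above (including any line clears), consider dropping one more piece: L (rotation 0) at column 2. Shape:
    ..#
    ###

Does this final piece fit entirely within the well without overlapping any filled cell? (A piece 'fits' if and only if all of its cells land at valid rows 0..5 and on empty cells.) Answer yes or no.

Drop 1: J rot2 at col 1 lands with bottom-row=0; cleared 0 line(s) (total 0); column heights now [0 2 2 2 0 0], max=2
Drop 2: O rot3 at col 0 lands with bottom-row=2; cleared 0 line(s) (total 0); column heights now [4 4 2 2 0 0], max=4
Drop 3: I rot0 at col 1 lands with bottom-row=4; cleared 0 line(s) (total 0); column heights now [4 5 5 5 5 0], max=5
Drop 4: I rot0 at col 2 lands with bottom-row=5; cleared 0 line(s) (total 0); column heights now [4 5 6 6 6 6], max=6
Test piece L rot0 at col 2 (width 3): heights before test = [4 5 6 6 6 6]; fits = False

Answer: no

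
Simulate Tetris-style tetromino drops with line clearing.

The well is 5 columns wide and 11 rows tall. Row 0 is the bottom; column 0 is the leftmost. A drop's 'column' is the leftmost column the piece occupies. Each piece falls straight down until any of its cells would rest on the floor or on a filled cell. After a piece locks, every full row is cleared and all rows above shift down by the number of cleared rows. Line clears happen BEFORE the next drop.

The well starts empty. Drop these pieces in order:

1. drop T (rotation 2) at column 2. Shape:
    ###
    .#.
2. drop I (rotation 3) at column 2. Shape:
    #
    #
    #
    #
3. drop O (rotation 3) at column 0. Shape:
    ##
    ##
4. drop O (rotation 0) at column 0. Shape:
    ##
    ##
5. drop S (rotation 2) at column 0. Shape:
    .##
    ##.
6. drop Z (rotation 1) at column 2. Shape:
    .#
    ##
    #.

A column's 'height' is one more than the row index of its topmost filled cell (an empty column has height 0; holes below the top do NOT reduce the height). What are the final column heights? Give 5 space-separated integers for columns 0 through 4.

Drop 1: T rot2 at col 2 lands with bottom-row=0; cleared 0 line(s) (total 0); column heights now [0 0 2 2 2], max=2
Drop 2: I rot3 at col 2 lands with bottom-row=2; cleared 0 line(s) (total 0); column heights now [0 0 6 2 2], max=6
Drop 3: O rot3 at col 0 lands with bottom-row=0; cleared 1 line(s) (total 1); column heights now [1 1 5 1 0], max=5
Drop 4: O rot0 at col 0 lands with bottom-row=1; cleared 0 line(s) (total 1); column heights now [3 3 5 1 0], max=5
Drop 5: S rot2 at col 0 lands with bottom-row=4; cleared 0 line(s) (total 1); column heights now [5 6 6 1 0], max=6
Drop 6: Z rot1 at col 2 lands with bottom-row=6; cleared 0 line(s) (total 1); column heights now [5 6 8 9 0], max=9

Answer: 5 6 8 9 0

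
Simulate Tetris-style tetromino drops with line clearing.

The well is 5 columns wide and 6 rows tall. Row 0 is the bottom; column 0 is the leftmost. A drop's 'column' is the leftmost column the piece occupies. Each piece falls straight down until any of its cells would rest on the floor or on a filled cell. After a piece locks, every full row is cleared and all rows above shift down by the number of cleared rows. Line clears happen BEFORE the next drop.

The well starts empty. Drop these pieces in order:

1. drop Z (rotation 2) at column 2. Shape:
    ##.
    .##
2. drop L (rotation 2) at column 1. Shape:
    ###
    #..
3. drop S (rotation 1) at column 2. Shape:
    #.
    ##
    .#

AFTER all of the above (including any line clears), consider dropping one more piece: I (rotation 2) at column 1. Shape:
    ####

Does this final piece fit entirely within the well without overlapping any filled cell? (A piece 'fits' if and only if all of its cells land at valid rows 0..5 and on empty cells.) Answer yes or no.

Drop 1: Z rot2 at col 2 lands with bottom-row=0; cleared 0 line(s) (total 0); column heights now [0 0 2 2 1], max=2
Drop 2: L rot2 at col 1 lands with bottom-row=1; cleared 0 line(s) (total 0); column heights now [0 3 3 3 1], max=3
Drop 3: S rot1 at col 2 lands with bottom-row=3; cleared 0 line(s) (total 0); column heights now [0 3 6 5 1], max=6
Test piece I rot2 at col 1 (width 4): heights before test = [0 3 6 5 1]; fits = False

Answer: no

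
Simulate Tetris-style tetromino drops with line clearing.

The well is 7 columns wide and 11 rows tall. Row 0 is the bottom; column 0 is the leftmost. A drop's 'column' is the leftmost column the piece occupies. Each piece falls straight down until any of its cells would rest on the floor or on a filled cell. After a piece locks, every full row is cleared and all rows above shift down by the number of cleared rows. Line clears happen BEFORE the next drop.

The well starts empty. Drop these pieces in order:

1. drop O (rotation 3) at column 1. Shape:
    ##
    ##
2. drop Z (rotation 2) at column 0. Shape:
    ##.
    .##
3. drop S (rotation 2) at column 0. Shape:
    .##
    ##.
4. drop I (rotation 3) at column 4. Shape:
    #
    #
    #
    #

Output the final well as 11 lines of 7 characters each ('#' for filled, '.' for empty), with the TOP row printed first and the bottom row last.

Drop 1: O rot3 at col 1 lands with bottom-row=0; cleared 0 line(s) (total 0); column heights now [0 2 2 0 0 0 0], max=2
Drop 2: Z rot2 at col 0 lands with bottom-row=2; cleared 0 line(s) (total 0); column heights now [4 4 3 0 0 0 0], max=4
Drop 3: S rot2 at col 0 lands with bottom-row=4; cleared 0 line(s) (total 0); column heights now [5 6 6 0 0 0 0], max=6
Drop 4: I rot3 at col 4 lands with bottom-row=0; cleared 0 line(s) (total 0); column heights now [5 6 6 0 4 0 0], max=6

Answer: .......
.......
.......
.......
.......
.##....
##.....
##..#..
.##.#..
.##.#..
.##.#..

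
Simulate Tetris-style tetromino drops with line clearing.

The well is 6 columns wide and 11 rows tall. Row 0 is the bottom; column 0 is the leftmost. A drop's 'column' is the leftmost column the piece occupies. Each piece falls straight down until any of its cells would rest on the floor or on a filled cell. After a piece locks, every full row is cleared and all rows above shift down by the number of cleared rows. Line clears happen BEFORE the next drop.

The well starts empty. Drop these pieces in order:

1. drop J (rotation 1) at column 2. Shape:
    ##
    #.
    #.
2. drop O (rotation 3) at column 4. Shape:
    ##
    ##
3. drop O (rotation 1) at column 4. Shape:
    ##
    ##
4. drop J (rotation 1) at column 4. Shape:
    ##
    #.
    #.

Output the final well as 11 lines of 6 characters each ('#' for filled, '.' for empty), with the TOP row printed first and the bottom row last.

Drop 1: J rot1 at col 2 lands with bottom-row=0; cleared 0 line(s) (total 0); column heights now [0 0 3 3 0 0], max=3
Drop 2: O rot3 at col 4 lands with bottom-row=0; cleared 0 line(s) (total 0); column heights now [0 0 3 3 2 2], max=3
Drop 3: O rot1 at col 4 lands with bottom-row=2; cleared 0 line(s) (total 0); column heights now [0 0 3 3 4 4], max=4
Drop 4: J rot1 at col 4 lands with bottom-row=4; cleared 0 line(s) (total 0); column heights now [0 0 3 3 7 7], max=7

Answer: ......
......
......
......
....##
....#.
....#.
....##
..####
..#.##
..#.##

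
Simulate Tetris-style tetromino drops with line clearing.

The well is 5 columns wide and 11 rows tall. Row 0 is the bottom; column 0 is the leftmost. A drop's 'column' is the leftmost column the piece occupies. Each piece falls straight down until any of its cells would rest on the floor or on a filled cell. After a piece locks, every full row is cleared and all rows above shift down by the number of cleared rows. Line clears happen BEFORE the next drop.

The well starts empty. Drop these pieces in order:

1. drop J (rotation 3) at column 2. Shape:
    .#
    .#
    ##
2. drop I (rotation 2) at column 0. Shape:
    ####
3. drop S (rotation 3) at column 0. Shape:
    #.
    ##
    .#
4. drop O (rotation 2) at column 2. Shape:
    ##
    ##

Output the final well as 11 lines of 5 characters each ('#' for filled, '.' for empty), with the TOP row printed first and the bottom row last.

Drop 1: J rot3 at col 2 lands with bottom-row=0; cleared 0 line(s) (total 0); column heights now [0 0 1 3 0], max=3
Drop 2: I rot2 at col 0 lands with bottom-row=3; cleared 0 line(s) (total 0); column heights now [4 4 4 4 0], max=4
Drop 3: S rot3 at col 0 lands with bottom-row=4; cleared 0 line(s) (total 0); column heights now [7 6 4 4 0], max=7
Drop 4: O rot2 at col 2 lands with bottom-row=4; cleared 0 line(s) (total 0); column heights now [7 6 6 6 0], max=7

Answer: .....
.....
.....
.....
#....
####.
.###.
####.
...#.
...#.
..##.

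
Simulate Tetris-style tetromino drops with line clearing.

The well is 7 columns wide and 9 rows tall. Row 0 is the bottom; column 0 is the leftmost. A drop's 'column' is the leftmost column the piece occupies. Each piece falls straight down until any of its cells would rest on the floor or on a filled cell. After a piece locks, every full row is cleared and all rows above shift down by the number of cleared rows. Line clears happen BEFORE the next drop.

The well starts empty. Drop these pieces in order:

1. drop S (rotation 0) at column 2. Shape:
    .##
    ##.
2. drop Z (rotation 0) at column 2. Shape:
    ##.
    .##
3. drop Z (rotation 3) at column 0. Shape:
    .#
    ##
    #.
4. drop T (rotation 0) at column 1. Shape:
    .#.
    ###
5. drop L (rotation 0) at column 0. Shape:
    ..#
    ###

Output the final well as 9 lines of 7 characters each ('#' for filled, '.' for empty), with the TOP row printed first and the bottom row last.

Answer: .......
..#....
###....
..#....
.###...
..##...
.#.##..
##.##..
#.##...

Derivation:
Drop 1: S rot0 at col 2 lands with bottom-row=0; cleared 0 line(s) (total 0); column heights now [0 0 1 2 2 0 0], max=2
Drop 2: Z rot0 at col 2 lands with bottom-row=2; cleared 0 line(s) (total 0); column heights now [0 0 4 4 3 0 0], max=4
Drop 3: Z rot3 at col 0 lands with bottom-row=0; cleared 0 line(s) (total 0); column heights now [2 3 4 4 3 0 0], max=4
Drop 4: T rot0 at col 1 lands with bottom-row=4; cleared 0 line(s) (total 0); column heights now [2 5 6 5 3 0 0], max=6
Drop 5: L rot0 at col 0 lands with bottom-row=6; cleared 0 line(s) (total 0); column heights now [7 7 8 5 3 0 0], max=8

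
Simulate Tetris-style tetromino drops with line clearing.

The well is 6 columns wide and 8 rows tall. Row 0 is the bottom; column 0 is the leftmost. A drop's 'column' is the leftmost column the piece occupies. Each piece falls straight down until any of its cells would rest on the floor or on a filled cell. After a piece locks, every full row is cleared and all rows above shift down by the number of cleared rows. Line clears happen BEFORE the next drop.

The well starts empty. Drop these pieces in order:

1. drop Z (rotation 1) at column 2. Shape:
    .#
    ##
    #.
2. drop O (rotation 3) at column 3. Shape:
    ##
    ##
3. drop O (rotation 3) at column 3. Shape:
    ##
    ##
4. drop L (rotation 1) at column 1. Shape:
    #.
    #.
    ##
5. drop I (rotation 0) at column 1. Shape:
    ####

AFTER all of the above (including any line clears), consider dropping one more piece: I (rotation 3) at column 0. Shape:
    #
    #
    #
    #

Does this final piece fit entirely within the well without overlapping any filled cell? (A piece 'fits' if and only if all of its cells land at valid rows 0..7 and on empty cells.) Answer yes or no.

Drop 1: Z rot1 at col 2 lands with bottom-row=0; cleared 0 line(s) (total 0); column heights now [0 0 2 3 0 0], max=3
Drop 2: O rot3 at col 3 lands with bottom-row=3; cleared 0 line(s) (total 0); column heights now [0 0 2 5 5 0], max=5
Drop 3: O rot3 at col 3 lands with bottom-row=5; cleared 0 line(s) (total 0); column heights now [0 0 2 7 7 0], max=7
Drop 4: L rot1 at col 1 lands with bottom-row=2; cleared 0 line(s) (total 0); column heights now [0 5 3 7 7 0], max=7
Drop 5: I rot0 at col 1 lands with bottom-row=7; cleared 0 line(s) (total 0); column heights now [0 8 8 8 8 0], max=8
Test piece I rot3 at col 0 (width 1): heights before test = [0 8 8 8 8 0]; fits = True

Answer: yes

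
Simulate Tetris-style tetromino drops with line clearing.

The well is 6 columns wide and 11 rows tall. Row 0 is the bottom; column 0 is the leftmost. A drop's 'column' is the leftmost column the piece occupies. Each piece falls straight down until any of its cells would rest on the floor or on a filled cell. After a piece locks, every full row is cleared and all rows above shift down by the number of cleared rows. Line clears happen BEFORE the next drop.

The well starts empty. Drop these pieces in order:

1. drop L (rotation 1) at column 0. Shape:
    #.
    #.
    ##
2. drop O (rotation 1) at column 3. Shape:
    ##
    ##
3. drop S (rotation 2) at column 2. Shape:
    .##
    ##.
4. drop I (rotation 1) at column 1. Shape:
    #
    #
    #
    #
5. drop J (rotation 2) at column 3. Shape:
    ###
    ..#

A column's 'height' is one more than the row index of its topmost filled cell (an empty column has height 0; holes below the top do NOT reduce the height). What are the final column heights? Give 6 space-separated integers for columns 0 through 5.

Answer: 3 5 3 5 5 5

Derivation:
Drop 1: L rot1 at col 0 lands with bottom-row=0; cleared 0 line(s) (total 0); column heights now [3 1 0 0 0 0], max=3
Drop 2: O rot1 at col 3 lands with bottom-row=0; cleared 0 line(s) (total 0); column heights now [3 1 0 2 2 0], max=3
Drop 3: S rot2 at col 2 lands with bottom-row=2; cleared 0 line(s) (total 0); column heights now [3 1 3 4 4 0], max=4
Drop 4: I rot1 at col 1 lands with bottom-row=1; cleared 0 line(s) (total 0); column heights now [3 5 3 4 4 0], max=5
Drop 5: J rot2 at col 3 lands with bottom-row=3; cleared 0 line(s) (total 0); column heights now [3 5 3 5 5 5], max=5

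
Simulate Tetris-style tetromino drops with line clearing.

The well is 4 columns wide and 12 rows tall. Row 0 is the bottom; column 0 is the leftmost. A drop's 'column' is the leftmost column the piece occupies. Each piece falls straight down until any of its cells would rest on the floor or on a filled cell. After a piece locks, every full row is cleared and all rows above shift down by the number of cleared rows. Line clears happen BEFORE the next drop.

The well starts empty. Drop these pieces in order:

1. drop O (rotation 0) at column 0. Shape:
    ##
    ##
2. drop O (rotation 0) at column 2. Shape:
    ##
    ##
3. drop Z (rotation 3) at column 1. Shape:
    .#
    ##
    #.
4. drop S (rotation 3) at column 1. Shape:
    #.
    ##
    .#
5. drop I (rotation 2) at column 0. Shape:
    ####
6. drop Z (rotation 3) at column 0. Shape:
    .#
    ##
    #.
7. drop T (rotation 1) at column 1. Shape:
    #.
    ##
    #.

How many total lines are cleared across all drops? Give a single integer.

Drop 1: O rot0 at col 0 lands with bottom-row=0; cleared 0 line(s) (total 0); column heights now [2 2 0 0], max=2
Drop 2: O rot0 at col 2 lands with bottom-row=0; cleared 2 line(s) (total 2); column heights now [0 0 0 0], max=0
Drop 3: Z rot3 at col 1 lands with bottom-row=0; cleared 0 line(s) (total 2); column heights now [0 2 3 0], max=3
Drop 4: S rot3 at col 1 lands with bottom-row=3; cleared 0 line(s) (total 2); column heights now [0 6 5 0], max=6
Drop 5: I rot2 at col 0 lands with bottom-row=6; cleared 1 line(s) (total 3); column heights now [0 6 5 0], max=6
Drop 6: Z rot3 at col 0 lands with bottom-row=5; cleared 0 line(s) (total 3); column heights now [7 8 5 0], max=8
Drop 7: T rot1 at col 1 lands with bottom-row=8; cleared 0 line(s) (total 3); column heights now [7 11 10 0], max=11

Answer: 3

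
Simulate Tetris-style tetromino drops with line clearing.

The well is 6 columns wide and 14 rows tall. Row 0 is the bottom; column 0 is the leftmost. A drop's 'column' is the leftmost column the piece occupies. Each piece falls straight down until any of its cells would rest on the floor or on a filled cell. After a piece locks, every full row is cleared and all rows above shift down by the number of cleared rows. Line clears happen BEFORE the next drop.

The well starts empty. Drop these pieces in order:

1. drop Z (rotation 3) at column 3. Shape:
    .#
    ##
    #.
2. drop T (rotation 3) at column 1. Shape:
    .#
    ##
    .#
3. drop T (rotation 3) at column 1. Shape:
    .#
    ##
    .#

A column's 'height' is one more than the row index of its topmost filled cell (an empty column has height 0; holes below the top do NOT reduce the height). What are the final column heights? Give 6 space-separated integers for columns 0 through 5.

Answer: 0 5 6 2 3 0

Derivation:
Drop 1: Z rot3 at col 3 lands with bottom-row=0; cleared 0 line(s) (total 0); column heights now [0 0 0 2 3 0], max=3
Drop 2: T rot3 at col 1 lands with bottom-row=0; cleared 0 line(s) (total 0); column heights now [0 2 3 2 3 0], max=3
Drop 3: T rot3 at col 1 lands with bottom-row=3; cleared 0 line(s) (total 0); column heights now [0 5 6 2 3 0], max=6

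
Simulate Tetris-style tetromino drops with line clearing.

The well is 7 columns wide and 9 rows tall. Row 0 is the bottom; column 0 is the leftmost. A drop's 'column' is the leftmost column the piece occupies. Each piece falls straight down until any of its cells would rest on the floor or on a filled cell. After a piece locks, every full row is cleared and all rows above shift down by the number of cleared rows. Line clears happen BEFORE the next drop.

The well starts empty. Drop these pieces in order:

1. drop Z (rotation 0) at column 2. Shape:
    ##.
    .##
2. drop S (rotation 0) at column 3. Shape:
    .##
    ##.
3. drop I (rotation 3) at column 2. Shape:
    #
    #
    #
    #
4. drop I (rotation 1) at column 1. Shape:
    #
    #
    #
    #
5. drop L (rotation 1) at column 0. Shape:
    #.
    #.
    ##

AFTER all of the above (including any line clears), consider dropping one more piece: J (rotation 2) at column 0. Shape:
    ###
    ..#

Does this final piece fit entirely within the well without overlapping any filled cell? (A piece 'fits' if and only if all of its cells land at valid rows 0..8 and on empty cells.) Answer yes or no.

Answer: yes

Derivation:
Drop 1: Z rot0 at col 2 lands with bottom-row=0; cleared 0 line(s) (total 0); column heights now [0 0 2 2 1 0 0], max=2
Drop 2: S rot0 at col 3 lands with bottom-row=2; cleared 0 line(s) (total 0); column heights now [0 0 2 3 4 4 0], max=4
Drop 3: I rot3 at col 2 lands with bottom-row=2; cleared 0 line(s) (total 0); column heights now [0 0 6 3 4 4 0], max=6
Drop 4: I rot1 at col 1 lands with bottom-row=0; cleared 0 line(s) (total 0); column heights now [0 4 6 3 4 4 0], max=6
Drop 5: L rot1 at col 0 lands with bottom-row=4; cleared 0 line(s) (total 0); column heights now [7 5 6 3 4 4 0], max=7
Test piece J rot2 at col 0 (width 3): heights before test = [7 5 6 3 4 4 0]; fits = True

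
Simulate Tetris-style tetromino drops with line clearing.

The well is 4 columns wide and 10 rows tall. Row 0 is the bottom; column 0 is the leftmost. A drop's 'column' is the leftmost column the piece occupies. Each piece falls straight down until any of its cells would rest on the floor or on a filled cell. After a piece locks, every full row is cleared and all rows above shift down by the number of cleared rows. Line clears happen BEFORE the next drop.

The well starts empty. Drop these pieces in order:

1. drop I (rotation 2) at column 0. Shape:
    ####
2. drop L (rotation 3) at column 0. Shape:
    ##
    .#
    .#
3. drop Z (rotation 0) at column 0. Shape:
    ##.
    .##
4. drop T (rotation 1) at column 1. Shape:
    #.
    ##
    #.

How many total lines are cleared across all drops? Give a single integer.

Drop 1: I rot2 at col 0 lands with bottom-row=0; cleared 1 line(s) (total 1); column heights now [0 0 0 0], max=0
Drop 2: L rot3 at col 0 lands with bottom-row=0; cleared 0 line(s) (total 1); column heights now [3 3 0 0], max=3
Drop 3: Z rot0 at col 0 lands with bottom-row=3; cleared 0 line(s) (total 1); column heights now [5 5 4 0], max=5
Drop 4: T rot1 at col 1 lands with bottom-row=5; cleared 0 line(s) (total 1); column heights now [5 8 7 0], max=8

Answer: 1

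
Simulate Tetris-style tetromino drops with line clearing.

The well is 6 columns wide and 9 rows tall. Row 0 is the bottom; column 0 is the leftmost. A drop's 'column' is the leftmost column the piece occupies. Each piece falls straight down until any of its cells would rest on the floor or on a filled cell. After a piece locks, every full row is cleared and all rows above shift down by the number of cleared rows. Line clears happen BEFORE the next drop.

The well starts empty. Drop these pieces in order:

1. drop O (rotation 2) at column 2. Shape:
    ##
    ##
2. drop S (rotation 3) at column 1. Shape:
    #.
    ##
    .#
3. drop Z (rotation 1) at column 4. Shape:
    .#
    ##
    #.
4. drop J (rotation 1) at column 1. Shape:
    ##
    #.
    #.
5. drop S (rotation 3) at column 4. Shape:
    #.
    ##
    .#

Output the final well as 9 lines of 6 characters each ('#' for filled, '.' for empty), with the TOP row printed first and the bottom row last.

Drop 1: O rot2 at col 2 lands with bottom-row=0; cleared 0 line(s) (total 0); column heights now [0 0 2 2 0 0], max=2
Drop 2: S rot3 at col 1 lands with bottom-row=2; cleared 0 line(s) (total 0); column heights now [0 5 4 2 0 0], max=5
Drop 3: Z rot1 at col 4 lands with bottom-row=0; cleared 0 line(s) (total 0); column heights now [0 5 4 2 2 3], max=5
Drop 4: J rot1 at col 1 lands with bottom-row=5; cleared 0 line(s) (total 0); column heights now [0 8 8 2 2 3], max=8
Drop 5: S rot3 at col 4 lands with bottom-row=3; cleared 0 line(s) (total 0); column heights now [0 8 8 2 6 5], max=8

Answer: ......
.##...
.#....
.#..#.
.#..##
.##..#
..#..#
..####
..###.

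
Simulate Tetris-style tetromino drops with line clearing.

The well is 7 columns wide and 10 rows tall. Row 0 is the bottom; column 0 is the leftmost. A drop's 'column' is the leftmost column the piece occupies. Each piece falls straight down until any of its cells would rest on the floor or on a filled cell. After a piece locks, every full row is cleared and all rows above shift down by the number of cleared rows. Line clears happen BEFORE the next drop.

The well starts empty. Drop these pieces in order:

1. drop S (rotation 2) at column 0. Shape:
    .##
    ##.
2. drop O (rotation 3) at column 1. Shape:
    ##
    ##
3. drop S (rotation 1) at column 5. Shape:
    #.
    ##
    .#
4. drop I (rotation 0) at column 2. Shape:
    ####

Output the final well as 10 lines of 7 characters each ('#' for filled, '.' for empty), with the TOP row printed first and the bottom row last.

Answer: .......
.......
.......
.......
.......
..####.
.##....
.##..#.
.##..##
##....#

Derivation:
Drop 1: S rot2 at col 0 lands with bottom-row=0; cleared 0 line(s) (total 0); column heights now [1 2 2 0 0 0 0], max=2
Drop 2: O rot3 at col 1 lands with bottom-row=2; cleared 0 line(s) (total 0); column heights now [1 4 4 0 0 0 0], max=4
Drop 3: S rot1 at col 5 lands with bottom-row=0; cleared 0 line(s) (total 0); column heights now [1 4 4 0 0 3 2], max=4
Drop 4: I rot0 at col 2 lands with bottom-row=4; cleared 0 line(s) (total 0); column heights now [1 4 5 5 5 5 2], max=5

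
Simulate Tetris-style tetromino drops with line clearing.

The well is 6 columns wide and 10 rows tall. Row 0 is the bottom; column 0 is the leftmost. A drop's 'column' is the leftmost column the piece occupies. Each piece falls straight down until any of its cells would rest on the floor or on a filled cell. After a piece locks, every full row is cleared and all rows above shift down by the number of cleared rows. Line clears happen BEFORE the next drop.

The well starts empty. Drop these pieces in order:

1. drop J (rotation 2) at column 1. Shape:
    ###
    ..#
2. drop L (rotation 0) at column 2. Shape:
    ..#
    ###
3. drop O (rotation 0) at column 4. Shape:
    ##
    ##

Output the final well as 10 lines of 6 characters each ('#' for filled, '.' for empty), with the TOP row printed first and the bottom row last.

Drop 1: J rot2 at col 1 lands with bottom-row=0; cleared 0 line(s) (total 0); column heights now [0 2 2 2 0 0], max=2
Drop 2: L rot0 at col 2 lands with bottom-row=2; cleared 0 line(s) (total 0); column heights now [0 2 3 3 4 0], max=4
Drop 3: O rot0 at col 4 lands with bottom-row=4; cleared 0 line(s) (total 0); column heights now [0 2 3 3 6 6], max=6

Answer: ......
......
......
......
....##
....##
....#.
..###.
.###..
...#..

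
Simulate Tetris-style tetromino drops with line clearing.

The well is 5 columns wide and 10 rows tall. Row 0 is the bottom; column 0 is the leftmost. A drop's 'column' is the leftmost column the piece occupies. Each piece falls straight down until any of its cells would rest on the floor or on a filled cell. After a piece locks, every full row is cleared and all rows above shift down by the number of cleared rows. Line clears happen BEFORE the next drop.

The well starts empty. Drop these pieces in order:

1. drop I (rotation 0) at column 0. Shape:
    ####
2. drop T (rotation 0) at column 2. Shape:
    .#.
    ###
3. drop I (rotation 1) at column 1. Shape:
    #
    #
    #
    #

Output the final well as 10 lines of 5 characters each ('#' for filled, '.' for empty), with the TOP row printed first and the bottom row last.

Answer: .....
.....
.....
.....
.....
.#...
.#...
.#.#.
.####
####.

Derivation:
Drop 1: I rot0 at col 0 lands with bottom-row=0; cleared 0 line(s) (total 0); column heights now [1 1 1 1 0], max=1
Drop 2: T rot0 at col 2 lands with bottom-row=1; cleared 0 line(s) (total 0); column heights now [1 1 2 3 2], max=3
Drop 3: I rot1 at col 1 lands with bottom-row=1; cleared 0 line(s) (total 0); column heights now [1 5 2 3 2], max=5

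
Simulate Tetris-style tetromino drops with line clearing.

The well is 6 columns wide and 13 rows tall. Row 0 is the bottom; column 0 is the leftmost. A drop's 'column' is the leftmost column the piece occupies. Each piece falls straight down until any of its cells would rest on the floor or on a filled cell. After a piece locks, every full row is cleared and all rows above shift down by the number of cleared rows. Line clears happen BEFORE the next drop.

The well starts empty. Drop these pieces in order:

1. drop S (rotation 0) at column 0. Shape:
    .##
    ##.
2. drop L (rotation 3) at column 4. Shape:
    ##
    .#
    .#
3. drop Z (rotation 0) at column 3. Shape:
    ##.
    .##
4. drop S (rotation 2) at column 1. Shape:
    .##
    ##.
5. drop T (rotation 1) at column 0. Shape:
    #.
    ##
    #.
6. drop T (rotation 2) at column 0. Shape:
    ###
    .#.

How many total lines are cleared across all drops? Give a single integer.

Answer: 0

Derivation:
Drop 1: S rot0 at col 0 lands with bottom-row=0; cleared 0 line(s) (total 0); column heights now [1 2 2 0 0 0], max=2
Drop 2: L rot3 at col 4 lands with bottom-row=0; cleared 0 line(s) (total 0); column heights now [1 2 2 0 3 3], max=3
Drop 3: Z rot0 at col 3 lands with bottom-row=3; cleared 0 line(s) (total 0); column heights now [1 2 2 5 5 4], max=5
Drop 4: S rot2 at col 1 lands with bottom-row=4; cleared 0 line(s) (total 0); column heights now [1 5 6 6 5 4], max=6
Drop 5: T rot1 at col 0 lands with bottom-row=4; cleared 0 line(s) (total 0); column heights now [7 6 6 6 5 4], max=7
Drop 6: T rot2 at col 0 lands with bottom-row=6; cleared 0 line(s) (total 0); column heights now [8 8 8 6 5 4], max=8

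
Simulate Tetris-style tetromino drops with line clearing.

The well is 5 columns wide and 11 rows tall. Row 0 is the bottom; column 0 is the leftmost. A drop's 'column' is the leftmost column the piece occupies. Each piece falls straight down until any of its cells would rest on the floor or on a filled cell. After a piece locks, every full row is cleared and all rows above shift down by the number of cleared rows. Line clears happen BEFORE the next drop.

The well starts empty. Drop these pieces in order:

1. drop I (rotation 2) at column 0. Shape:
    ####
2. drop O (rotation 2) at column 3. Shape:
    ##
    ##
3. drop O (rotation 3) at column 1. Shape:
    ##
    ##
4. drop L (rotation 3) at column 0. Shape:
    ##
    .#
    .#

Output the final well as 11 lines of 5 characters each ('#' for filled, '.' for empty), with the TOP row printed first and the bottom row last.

Drop 1: I rot2 at col 0 lands with bottom-row=0; cleared 0 line(s) (total 0); column heights now [1 1 1 1 0], max=1
Drop 2: O rot2 at col 3 lands with bottom-row=1; cleared 0 line(s) (total 0); column heights now [1 1 1 3 3], max=3
Drop 3: O rot3 at col 1 lands with bottom-row=1; cleared 0 line(s) (total 0); column heights now [1 3 3 3 3], max=3
Drop 4: L rot3 at col 0 lands with bottom-row=3; cleared 0 line(s) (total 0); column heights now [6 6 3 3 3], max=6

Answer: .....
.....
.....
.....
.....
##...
.#...
.#...
.####
.####
####.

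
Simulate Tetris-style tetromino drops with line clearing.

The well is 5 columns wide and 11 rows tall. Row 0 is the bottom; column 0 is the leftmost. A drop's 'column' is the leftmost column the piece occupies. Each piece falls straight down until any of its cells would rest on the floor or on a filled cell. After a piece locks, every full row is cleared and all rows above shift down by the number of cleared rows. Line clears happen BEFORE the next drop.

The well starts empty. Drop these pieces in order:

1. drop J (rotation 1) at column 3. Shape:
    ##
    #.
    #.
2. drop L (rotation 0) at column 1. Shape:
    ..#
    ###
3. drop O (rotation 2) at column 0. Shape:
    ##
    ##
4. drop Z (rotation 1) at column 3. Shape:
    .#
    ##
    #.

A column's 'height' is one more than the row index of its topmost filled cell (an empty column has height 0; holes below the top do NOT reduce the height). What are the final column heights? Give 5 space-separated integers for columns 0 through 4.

Drop 1: J rot1 at col 3 lands with bottom-row=0; cleared 0 line(s) (total 0); column heights now [0 0 0 3 3], max=3
Drop 2: L rot0 at col 1 lands with bottom-row=3; cleared 0 line(s) (total 0); column heights now [0 4 4 5 3], max=5
Drop 3: O rot2 at col 0 lands with bottom-row=4; cleared 0 line(s) (total 0); column heights now [6 6 4 5 3], max=6
Drop 4: Z rot1 at col 3 lands with bottom-row=5; cleared 0 line(s) (total 0); column heights now [6 6 4 7 8], max=8

Answer: 6 6 4 7 8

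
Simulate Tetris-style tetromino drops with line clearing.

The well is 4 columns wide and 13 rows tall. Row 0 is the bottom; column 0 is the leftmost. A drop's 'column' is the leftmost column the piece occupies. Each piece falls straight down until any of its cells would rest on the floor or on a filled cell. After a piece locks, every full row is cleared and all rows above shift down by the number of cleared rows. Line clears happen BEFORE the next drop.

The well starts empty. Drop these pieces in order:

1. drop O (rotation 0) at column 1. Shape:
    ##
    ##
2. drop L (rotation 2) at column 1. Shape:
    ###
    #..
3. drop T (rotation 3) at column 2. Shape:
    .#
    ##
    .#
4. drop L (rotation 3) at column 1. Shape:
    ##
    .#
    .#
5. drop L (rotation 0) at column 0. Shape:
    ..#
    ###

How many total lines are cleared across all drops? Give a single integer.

Drop 1: O rot0 at col 1 lands with bottom-row=0; cleared 0 line(s) (total 0); column heights now [0 2 2 0], max=2
Drop 2: L rot2 at col 1 lands with bottom-row=2; cleared 0 line(s) (total 0); column heights now [0 4 4 4], max=4
Drop 3: T rot3 at col 2 lands with bottom-row=4; cleared 0 line(s) (total 0); column heights now [0 4 6 7], max=7
Drop 4: L rot3 at col 1 lands with bottom-row=6; cleared 0 line(s) (total 0); column heights now [0 9 9 7], max=9
Drop 5: L rot0 at col 0 lands with bottom-row=9; cleared 0 line(s) (total 0); column heights now [10 10 11 7], max=11

Answer: 0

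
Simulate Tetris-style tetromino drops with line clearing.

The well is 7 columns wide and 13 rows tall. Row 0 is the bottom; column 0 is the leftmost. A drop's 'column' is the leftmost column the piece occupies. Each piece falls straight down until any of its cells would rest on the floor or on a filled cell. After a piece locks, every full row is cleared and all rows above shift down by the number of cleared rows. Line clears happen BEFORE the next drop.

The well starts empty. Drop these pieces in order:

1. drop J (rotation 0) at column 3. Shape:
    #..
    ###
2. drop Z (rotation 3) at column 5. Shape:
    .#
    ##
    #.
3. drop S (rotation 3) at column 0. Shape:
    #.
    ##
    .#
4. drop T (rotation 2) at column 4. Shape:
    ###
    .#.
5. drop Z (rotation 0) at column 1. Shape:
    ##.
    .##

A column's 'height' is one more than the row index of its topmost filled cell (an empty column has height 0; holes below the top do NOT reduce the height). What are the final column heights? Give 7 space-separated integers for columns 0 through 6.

Drop 1: J rot0 at col 3 lands with bottom-row=0; cleared 0 line(s) (total 0); column heights now [0 0 0 2 1 1 0], max=2
Drop 2: Z rot3 at col 5 lands with bottom-row=1; cleared 0 line(s) (total 0); column heights now [0 0 0 2 1 3 4], max=4
Drop 3: S rot3 at col 0 lands with bottom-row=0; cleared 0 line(s) (total 0); column heights now [3 2 0 2 1 3 4], max=4
Drop 4: T rot2 at col 4 lands with bottom-row=3; cleared 0 line(s) (total 0); column heights now [3 2 0 2 5 5 5], max=5
Drop 5: Z rot0 at col 1 lands with bottom-row=2; cleared 0 line(s) (total 0); column heights now [3 4 4 3 5 5 5], max=5

Answer: 3 4 4 3 5 5 5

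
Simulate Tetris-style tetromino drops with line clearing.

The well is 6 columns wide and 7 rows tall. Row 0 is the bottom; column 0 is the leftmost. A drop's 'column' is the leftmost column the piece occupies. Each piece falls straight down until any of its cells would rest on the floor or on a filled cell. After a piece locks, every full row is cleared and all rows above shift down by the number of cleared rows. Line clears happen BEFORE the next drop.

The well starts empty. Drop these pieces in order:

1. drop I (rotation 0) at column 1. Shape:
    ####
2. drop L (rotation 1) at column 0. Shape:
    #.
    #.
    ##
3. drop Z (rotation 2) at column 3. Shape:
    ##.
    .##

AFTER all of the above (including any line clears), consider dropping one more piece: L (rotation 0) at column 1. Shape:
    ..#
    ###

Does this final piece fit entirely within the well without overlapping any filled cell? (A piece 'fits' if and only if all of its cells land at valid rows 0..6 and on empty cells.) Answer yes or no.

Drop 1: I rot0 at col 1 lands with bottom-row=0; cleared 0 line(s) (total 0); column heights now [0 1 1 1 1 0], max=1
Drop 2: L rot1 at col 0 lands with bottom-row=1; cleared 0 line(s) (total 0); column heights now [4 2 1 1 1 0], max=4
Drop 3: Z rot2 at col 3 lands with bottom-row=1; cleared 0 line(s) (total 0); column heights now [4 2 1 3 3 2], max=4
Test piece L rot0 at col 1 (width 3): heights before test = [4 2 1 3 3 2]; fits = True

Answer: yes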